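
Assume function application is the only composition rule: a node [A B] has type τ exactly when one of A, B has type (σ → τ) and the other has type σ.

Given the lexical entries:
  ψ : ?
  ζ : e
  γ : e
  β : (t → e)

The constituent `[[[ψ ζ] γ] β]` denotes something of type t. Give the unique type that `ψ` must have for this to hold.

At [[[ψ ζ] γ] β] (required: t): β is (t → e), which is not a function with range t; hence [[ψ ζ] γ] is the functor — type ((t → e) → t).
At [[ψ ζ] γ] (required: ((t → e) → t)): γ is e, which is not a function with range ((t → e) → t); hence [ψ ζ] is the functor — type (e → ((t → e) → t)).
At [ψ ζ] (required: (e → ((t → e) → t))): ζ is e, which is not a function with range (e → ((t → e) → t)); hence ψ is the functor — type (e → (e → ((t → e) → t))).

(e → (e → ((t → e) → t)))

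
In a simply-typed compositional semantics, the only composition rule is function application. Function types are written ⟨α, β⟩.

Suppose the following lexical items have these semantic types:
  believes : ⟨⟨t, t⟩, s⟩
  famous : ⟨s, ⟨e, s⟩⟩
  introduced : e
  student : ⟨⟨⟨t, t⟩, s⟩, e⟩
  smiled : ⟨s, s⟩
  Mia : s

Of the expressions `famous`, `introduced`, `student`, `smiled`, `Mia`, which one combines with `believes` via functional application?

student

famous : ⟨s, ⟨e, s⟩⟩ — neither side's domain matches the other.
introduced : e — neither side's domain matches the other.
student — combines: student : ⟨⟨⟨t, t⟩, s⟩, e⟩ takes believes : ⟨⟨t, t⟩, s⟩ as argument, giving e.
smiled : ⟨s, s⟩ — neither side's domain matches the other.
Mia : s — neither side's domain matches the other.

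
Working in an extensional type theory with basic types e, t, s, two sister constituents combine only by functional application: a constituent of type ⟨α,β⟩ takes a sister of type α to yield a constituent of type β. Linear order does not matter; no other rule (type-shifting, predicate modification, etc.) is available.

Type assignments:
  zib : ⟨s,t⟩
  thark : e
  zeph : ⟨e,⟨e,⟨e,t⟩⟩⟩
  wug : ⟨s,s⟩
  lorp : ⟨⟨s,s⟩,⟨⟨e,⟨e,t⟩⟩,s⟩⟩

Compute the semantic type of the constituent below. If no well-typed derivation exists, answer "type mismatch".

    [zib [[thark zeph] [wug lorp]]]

[thark zeph]: zeph is ⟨e,⟨e,⟨e,t⟩⟩⟩, thark is e; result ⟨e,⟨e,t⟩⟩.
[wug lorp]: lorp is ⟨⟨s,s⟩,⟨⟨e,⟨e,t⟩⟩,s⟩⟩, wug is ⟨s,s⟩; result ⟨⟨e,⟨e,t⟩⟩,s⟩.
[[thark zeph] [wug lorp]]: [wug lorp] is ⟨⟨e,⟨e,t⟩⟩,s⟩, [thark zeph] is ⟨e,⟨e,t⟩⟩; result s.
[zib [[thark zeph] [wug lorp]]]: zib is ⟨s,t⟩, [[thark zeph] [wug lorp]] is s; result t.

t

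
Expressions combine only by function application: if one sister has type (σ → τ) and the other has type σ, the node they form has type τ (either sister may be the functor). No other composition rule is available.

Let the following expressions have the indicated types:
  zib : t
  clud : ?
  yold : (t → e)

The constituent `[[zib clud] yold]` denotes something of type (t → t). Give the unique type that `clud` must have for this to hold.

[[zib clud] yold] is required to be (t → t). yold : (t → e) cannot yield (t → t) as functor, so [zib clud] : ((t → e) → (t → t)).
[zib clud] is required to be ((t → e) → (t → t)). zib : t cannot yield ((t → e) → (t → t)) as functor, so clud : (t → ((t → e) → (t → t))).

(t → ((t → e) → (t → t)))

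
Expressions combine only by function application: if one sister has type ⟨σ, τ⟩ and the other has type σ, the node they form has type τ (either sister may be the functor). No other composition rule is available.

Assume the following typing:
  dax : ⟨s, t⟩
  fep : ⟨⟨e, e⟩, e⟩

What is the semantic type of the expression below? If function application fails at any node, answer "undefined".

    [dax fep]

undefined

[dax fep]: ⟨s, t⟩ and ⟨⟨e, e⟩, e⟩ cannot combine by function application — type clash.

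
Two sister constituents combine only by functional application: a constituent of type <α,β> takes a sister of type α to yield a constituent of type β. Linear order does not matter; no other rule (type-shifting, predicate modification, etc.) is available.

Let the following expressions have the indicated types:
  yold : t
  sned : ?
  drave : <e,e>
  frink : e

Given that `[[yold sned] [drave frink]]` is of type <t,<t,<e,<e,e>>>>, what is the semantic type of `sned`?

<t,<e,<t,<t,<e,<e,e>>>>>>

[[yold sned] [drave frink]] must have type <t,<t,<e,<e,e>>>>. The sister [drave frink] has type e; that is not a function onto <t,<t,<e,<e,e>>>>, so [yold sned] must be the functor, of type <e,<t,<t,<e,<e,e>>>>>.
[yold sned] must have type <e,<t,<t,<e,<e,e>>>>>. The sister yold has type t; that is not a function onto <e,<t,<t,<e,<e,e>>>>>, so sned must be the functor, of type <t,<e,<t,<t,<e,<e,e>>>>>>.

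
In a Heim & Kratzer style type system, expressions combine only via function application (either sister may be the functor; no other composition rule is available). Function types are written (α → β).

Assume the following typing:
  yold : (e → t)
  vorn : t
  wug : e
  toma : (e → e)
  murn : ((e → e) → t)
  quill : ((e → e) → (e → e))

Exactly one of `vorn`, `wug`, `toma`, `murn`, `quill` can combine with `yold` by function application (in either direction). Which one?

wug

vorn : t — neither side's domain matches the other.
wug — combines: yold : (e → t) takes wug : e as argument, giving t.
toma : (e → e) — neither side's domain matches the other.
murn : ((e → e) → t) — neither side's domain matches the other.
quill : ((e → e) → (e → e)) — neither side's domain matches the other.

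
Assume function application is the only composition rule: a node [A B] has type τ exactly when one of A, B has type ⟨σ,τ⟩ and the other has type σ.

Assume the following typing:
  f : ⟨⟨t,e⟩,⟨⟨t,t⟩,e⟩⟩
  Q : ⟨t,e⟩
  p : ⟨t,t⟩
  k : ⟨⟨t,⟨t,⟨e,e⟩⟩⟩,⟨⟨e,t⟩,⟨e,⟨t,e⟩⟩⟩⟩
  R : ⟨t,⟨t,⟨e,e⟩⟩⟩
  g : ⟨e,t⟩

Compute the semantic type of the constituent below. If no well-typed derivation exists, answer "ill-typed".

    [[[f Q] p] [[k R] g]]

[f Q]: f is ⟨⟨t,e⟩,⟨⟨t,t⟩,e⟩⟩, Q is ⟨t,e⟩; result ⟨⟨t,t⟩,e⟩.
[[f Q] p]: [f Q] is ⟨⟨t,t⟩,e⟩, p is ⟨t,t⟩; result e.
[k R]: k is ⟨⟨t,⟨t,⟨e,e⟩⟩⟩,⟨⟨e,t⟩,⟨e,⟨t,e⟩⟩⟩⟩, R is ⟨t,⟨t,⟨e,e⟩⟩⟩; result ⟨⟨e,t⟩,⟨e,⟨t,e⟩⟩⟩.
[[k R] g]: [k R] is ⟨⟨e,t⟩,⟨e,⟨t,e⟩⟩⟩, g is ⟨e,t⟩; result ⟨e,⟨t,e⟩⟩.
[[[f Q] p] [[k R] g]]: [[k R] g] is ⟨e,⟨t,e⟩⟩, [[f Q] p] is e; result ⟨t,e⟩.

⟨t,e⟩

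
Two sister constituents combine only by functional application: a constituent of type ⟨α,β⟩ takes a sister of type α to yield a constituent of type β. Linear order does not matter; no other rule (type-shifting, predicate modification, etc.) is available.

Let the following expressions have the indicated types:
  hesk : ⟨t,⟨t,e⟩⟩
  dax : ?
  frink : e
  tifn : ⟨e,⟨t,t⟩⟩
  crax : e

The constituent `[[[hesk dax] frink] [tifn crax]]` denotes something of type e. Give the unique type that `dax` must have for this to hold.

At [[[hesk dax] frink] [tifn crax]] (required: e): [tifn crax] is ⟨t,t⟩, which is not a function with range e; hence [[hesk dax] frink] is the functor — type ⟨⟨t,t⟩,e⟩.
At [[hesk dax] frink] (required: ⟨⟨t,t⟩,e⟩): frink is e, which is not a function with range ⟨⟨t,t⟩,e⟩; hence [hesk dax] is the functor — type ⟨e,⟨⟨t,t⟩,e⟩⟩.
At [hesk dax] (required: ⟨e,⟨⟨t,t⟩,e⟩⟩): hesk is ⟨t,⟨t,e⟩⟩, which is not a function with range ⟨e,⟨⟨t,t⟩,e⟩⟩; hence dax is the functor — type ⟨⟨t,⟨t,e⟩⟩,⟨e,⟨⟨t,t⟩,e⟩⟩⟩.

⟨⟨t,⟨t,e⟩⟩,⟨e,⟨⟨t,t⟩,e⟩⟩⟩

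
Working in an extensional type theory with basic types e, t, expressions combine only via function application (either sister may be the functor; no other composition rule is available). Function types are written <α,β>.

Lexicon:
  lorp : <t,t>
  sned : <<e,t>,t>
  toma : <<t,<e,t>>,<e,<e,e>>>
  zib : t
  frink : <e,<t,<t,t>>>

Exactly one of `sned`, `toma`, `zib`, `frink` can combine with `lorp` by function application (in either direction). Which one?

sned : <<e,t>,t> — does not combine with lorp.
toma : <<t,<e,t>>,<e,<e,e>>> — does not combine with lorp.
zib — combines: lorp : <t,t> takes zib : t as argument, giving t.
frink : <e,<t,<t,t>>> — does not combine with lorp.

zib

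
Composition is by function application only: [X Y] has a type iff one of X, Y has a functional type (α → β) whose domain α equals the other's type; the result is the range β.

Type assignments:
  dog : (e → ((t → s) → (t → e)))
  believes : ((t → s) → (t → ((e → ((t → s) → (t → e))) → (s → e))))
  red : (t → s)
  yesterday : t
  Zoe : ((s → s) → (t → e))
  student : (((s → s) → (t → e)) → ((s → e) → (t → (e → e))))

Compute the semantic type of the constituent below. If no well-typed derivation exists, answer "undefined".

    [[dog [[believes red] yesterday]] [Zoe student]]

[believes red]: functor believes : ((t → s) → (t → ((e → ((t → s) → (t → e))) → (s → e)))), argument red : (t → s); result (t → ((e → ((t → s) → (t → e))) → (s → e))).
[[believes red] yesterday]: functor [believes red] : (t → ((e → ((t → s) → (t → e))) → (s → e))), argument yesterday : t; result ((e → ((t → s) → (t → e))) → (s → e)).
[dog [[believes red] yesterday]]: functor [[believes red] yesterday] : ((e → ((t → s) → (t → e))) → (s → e)), argument dog : (e → ((t → s) → (t → e))); result (s → e).
[Zoe student]: functor student : (((s → s) → (t → e)) → ((s → e) → (t → (e → e)))), argument Zoe : ((s → s) → (t → e)); result ((s → e) → (t → (e → e))).
[[dog [[believes red] yesterday]] [Zoe student]]: functor [Zoe student] : ((s → e) → (t → (e → e))), argument [dog [[believes red] yesterday]] : (s → e); result (t → (e → e)).

(t → (e → e))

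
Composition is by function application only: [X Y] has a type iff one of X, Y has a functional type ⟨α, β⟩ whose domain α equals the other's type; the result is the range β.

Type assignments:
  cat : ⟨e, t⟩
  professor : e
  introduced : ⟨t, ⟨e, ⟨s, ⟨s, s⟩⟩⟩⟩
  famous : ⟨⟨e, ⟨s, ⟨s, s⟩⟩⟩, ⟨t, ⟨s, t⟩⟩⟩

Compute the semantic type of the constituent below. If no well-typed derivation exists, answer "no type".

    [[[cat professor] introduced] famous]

At [cat professor], cat : ⟨e, t⟩ takes professor : e, giving t.
At [[cat professor] introduced], introduced : ⟨t, ⟨e, ⟨s, ⟨s, s⟩⟩⟩⟩ takes [cat professor] : t, giving ⟨e, ⟨s, ⟨s, s⟩⟩⟩.
At [[[cat professor] introduced] famous], famous : ⟨⟨e, ⟨s, ⟨s, s⟩⟩⟩, ⟨t, ⟨s, t⟩⟩⟩ takes [[cat professor] introduced] : ⟨e, ⟨s, ⟨s, s⟩⟩⟩, giving ⟨t, ⟨s, t⟩⟩.

⟨t, ⟨s, t⟩⟩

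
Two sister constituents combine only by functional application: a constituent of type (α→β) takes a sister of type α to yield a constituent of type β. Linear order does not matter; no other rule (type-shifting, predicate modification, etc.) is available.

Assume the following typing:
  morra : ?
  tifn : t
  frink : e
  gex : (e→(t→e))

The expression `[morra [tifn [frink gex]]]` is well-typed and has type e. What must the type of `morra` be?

(e→e)

[morra [tifn [frink gex]]] must have type e. The sister [tifn [frink gex]] has type e; that is not a function onto e, so morra must be the functor, of type (e→e).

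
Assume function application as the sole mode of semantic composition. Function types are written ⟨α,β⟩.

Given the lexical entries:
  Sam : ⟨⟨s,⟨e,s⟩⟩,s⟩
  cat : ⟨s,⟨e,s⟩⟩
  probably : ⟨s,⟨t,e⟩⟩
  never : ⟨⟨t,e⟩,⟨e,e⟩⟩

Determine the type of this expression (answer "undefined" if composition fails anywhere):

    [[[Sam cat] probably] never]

⟨e,e⟩

[Sam cat]: Sam is ⟨⟨s,⟨e,s⟩⟩,s⟩, cat is ⟨s,⟨e,s⟩⟩; result s.
[[Sam cat] probably]: probably is ⟨s,⟨t,e⟩⟩, [Sam cat] is s; result ⟨t,e⟩.
[[[Sam cat] probably] never]: never is ⟨⟨t,e⟩,⟨e,e⟩⟩, [[Sam cat] probably] is ⟨t,e⟩; result ⟨e,e⟩.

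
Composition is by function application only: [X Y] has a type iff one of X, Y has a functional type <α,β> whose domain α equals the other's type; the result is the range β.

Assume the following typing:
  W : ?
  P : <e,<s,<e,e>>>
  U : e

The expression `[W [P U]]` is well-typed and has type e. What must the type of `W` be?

[W [P U]] is required to be e. [P U] : <s,<e,e>> cannot yield e as functor, so W : <<s,<e,e>>,e>.

<<s,<e,e>>,e>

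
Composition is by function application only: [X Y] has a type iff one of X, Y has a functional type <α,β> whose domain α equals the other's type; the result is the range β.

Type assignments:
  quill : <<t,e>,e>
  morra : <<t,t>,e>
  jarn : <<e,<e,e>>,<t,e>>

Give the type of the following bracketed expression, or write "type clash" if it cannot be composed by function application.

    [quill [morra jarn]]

type clash

[morra jarn]: <<t,t>,e> and <<e,<e,e>>,<t,e>> cannot combine by function application — type clash.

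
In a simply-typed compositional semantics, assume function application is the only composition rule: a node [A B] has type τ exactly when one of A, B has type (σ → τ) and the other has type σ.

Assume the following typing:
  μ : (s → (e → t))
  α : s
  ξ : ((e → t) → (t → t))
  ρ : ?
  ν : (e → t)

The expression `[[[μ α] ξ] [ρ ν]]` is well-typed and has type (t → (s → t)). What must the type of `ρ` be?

((e → t) → ((t → t) → (t → (s → t))))

At [[[μ α] ξ] [ρ ν]] (required: (t → (s → t))): [[μ α] ξ] is (t → t), which is not a function with range (t → (s → t)); hence [ρ ν] is the functor — type ((t → t) → (t → (s → t))).
At [ρ ν] (required: ((t → t) → (t → (s → t)))): ν is (e → t), which is not a function with range ((t → t) → (t → (s → t))); hence ρ is the functor — type ((e → t) → ((t → t) → (t → (s → t)))).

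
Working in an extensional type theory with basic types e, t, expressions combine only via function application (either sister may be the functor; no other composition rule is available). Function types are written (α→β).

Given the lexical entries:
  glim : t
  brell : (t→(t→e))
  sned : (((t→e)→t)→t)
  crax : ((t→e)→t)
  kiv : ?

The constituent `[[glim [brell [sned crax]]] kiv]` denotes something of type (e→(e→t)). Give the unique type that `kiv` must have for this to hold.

(e→(e→(e→t)))

[[glim [brell [sned crax]]] kiv] must have type (e→(e→t)). The sister [glim [brell [sned crax]]] has type e; that is not a function onto (e→(e→t)), so kiv must be the functor, of type (e→(e→(e→t))).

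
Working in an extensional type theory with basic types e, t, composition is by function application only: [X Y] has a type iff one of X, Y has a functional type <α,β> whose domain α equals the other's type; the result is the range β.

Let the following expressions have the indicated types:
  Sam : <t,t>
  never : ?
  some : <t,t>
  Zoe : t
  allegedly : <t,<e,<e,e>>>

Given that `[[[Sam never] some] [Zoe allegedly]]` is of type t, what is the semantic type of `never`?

For [[[Sam never] some] [Zoe allegedly]] to have type t with [Zoe allegedly] of type <e,<e,e>>, [[Sam never] some] must be the function: [[Sam never] some] : <<e,<e,e>>,t>.
For [[Sam never] some] to have type <<e,<e,e>>,t> with some of type <t,t>, [Sam never] must be the function: [Sam never] : <<t,t>,<<e,<e,e>>,t>>.
For [Sam never] to have type <<t,t>,<<e,<e,e>>,t>> with Sam of type <t,t>, never must be the function: never : <<t,t>,<<t,t>,<<e,<e,e>>,t>>>.

<<t,t>,<<t,t>,<<e,<e,e>>,t>>>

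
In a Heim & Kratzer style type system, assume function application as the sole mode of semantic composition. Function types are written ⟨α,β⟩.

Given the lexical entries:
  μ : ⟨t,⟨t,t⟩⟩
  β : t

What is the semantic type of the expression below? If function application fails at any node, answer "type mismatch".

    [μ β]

[μ β] — μ of type ⟨t,⟨t,t⟩⟩ combines with β of type t: type ⟨t,t⟩.

⟨t,t⟩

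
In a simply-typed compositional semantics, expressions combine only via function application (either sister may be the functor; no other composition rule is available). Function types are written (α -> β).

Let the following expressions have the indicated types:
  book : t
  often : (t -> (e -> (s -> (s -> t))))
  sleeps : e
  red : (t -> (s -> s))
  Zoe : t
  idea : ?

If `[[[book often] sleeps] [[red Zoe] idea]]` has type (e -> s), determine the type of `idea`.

At [[[book often] sleeps] [[red Zoe] idea]] (required: (e -> s)): [[book often] sleeps] is (s -> (s -> t)), which is not a function with range (e -> s); hence [[red Zoe] idea] is the functor — type ((s -> (s -> t)) -> (e -> s)).
At [[red Zoe] idea] (required: ((s -> (s -> t)) -> (e -> s))): [red Zoe] is (s -> s), which is not a function with range ((s -> (s -> t)) -> (e -> s)); hence idea is the functor — type ((s -> s) -> ((s -> (s -> t)) -> (e -> s))).

((s -> s) -> ((s -> (s -> t)) -> (e -> s)))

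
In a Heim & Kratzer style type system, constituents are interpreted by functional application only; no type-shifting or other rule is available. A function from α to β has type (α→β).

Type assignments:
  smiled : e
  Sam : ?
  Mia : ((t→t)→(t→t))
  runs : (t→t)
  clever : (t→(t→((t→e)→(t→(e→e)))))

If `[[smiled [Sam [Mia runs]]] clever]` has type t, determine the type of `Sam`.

For [[smiled [Sam [Mia runs]]] clever] to have type t with clever of type (t→(t→((t→e)→(t→(e→e))))), [smiled [Sam [Mia runs]]] must be the function: [smiled [Sam [Mia runs]]] : ((t→(t→((t→e)→(t→(e→e)))))→t).
For [smiled [Sam [Mia runs]]] to have type ((t→(t→((t→e)→(t→(e→e)))))→t) with smiled of type e, [Sam [Mia runs]] must be the function: [Sam [Mia runs]] : (e→((t→(t→((t→e)→(t→(e→e)))))→t)).
For [Sam [Mia runs]] to have type (e→((t→(t→((t→e)→(t→(e→e)))))→t)) with [Mia runs] of type (t→t), Sam must be the function: Sam : ((t→t)→(e→((t→(t→((t→e)→(t→(e→e)))))→t))).

((t→t)→(e→((t→(t→((t→e)→(t→(e→e)))))→t)))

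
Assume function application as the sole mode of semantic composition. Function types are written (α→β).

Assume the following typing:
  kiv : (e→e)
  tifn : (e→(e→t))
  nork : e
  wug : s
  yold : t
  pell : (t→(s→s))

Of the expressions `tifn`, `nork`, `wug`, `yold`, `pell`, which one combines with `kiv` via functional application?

tifn : (e→(e→t)) — kiv needs e; tifn needs e; neither fits.
nork — combines: kiv : (e→e) takes nork : e as argument, giving e.
wug : s — kiv needs e; wug needs nothing (atomic); neither fits.
yold : t — kiv needs e; yold needs nothing (atomic); neither fits.
pell : (t→(s→s)) — kiv needs e; pell needs t; neither fits.

nork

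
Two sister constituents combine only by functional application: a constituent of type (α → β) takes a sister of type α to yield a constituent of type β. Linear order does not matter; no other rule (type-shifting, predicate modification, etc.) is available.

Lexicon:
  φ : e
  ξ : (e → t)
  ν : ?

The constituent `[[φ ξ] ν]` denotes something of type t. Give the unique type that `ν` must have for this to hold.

(t → t)

At [[φ ξ] ν] (required: t): [φ ξ] is t, which is not a function with range t; hence ν is the functor — type (t → t).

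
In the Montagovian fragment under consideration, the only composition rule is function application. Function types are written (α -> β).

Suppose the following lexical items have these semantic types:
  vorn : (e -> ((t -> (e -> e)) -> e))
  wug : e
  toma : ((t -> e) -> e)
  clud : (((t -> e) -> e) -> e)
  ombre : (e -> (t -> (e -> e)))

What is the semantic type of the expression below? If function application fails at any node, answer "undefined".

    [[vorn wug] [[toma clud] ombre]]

e

[vorn wug]: vorn is (e -> ((t -> (e -> e)) -> e)), wug is e; result ((t -> (e -> e)) -> e).
[toma clud]: clud is (((t -> e) -> e) -> e), toma is ((t -> e) -> e); result e.
[[toma clud] ombre]: ombre is (e -> (t -> (e -> e))), [toma clud] is e; result (t -> (e -> e)).
[[vorn wug] [[toma clud] ombre]]: [vorn wug] is ((t -> (e -> e)) -> e), [[toma clud] ombre] is (t -> (e -> e)); result e.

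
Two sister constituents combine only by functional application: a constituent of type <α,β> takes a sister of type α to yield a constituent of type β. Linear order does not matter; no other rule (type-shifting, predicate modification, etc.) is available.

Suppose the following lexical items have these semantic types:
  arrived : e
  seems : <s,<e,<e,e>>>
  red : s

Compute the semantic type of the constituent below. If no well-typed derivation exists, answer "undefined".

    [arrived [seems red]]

<e,e>

[seems red]: functor seems : <s,<e,<e,e>>>, argument red : s; result <e,<e,e>>.
[arrived [seems red]]: functor [seems red] : <e,<e,e>>, argument arrived : e; result <e,e>.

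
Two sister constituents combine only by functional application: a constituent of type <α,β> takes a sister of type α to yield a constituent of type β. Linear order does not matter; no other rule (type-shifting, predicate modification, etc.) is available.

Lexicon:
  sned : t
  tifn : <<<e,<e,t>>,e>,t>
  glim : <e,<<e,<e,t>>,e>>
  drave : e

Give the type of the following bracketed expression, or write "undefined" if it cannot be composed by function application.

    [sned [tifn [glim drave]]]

undefined

[glim drave]: glim is <e,<<e,<e,t>>,e>>, drave is e; result <<e,<e,t>>,e>.
[tifn [glim drave]]: tifn is <<<e,<e,t>>,e>,t>, [glim drave] is <<e,<e,t>>,e>; result t.
[sned [tifn [glim drave]]]: t and t cannot combine by function application — type clash.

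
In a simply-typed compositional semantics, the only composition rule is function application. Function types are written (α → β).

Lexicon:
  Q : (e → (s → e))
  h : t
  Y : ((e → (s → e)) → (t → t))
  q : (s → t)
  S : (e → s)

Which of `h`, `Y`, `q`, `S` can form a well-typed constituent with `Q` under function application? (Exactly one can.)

h : t — does not combine with Q.
Y — combines: Y : ((e → (s → e)) → (t → t)) takes Q : (e → (s → e)) as argument, giving (t → t).
q : (s → t) — does not combine with Q.
S : (e → s) — does not combine with Q.

Y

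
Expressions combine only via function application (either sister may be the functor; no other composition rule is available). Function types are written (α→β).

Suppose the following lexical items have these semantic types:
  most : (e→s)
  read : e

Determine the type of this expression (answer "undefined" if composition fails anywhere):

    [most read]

[most read]: (e→s) applied to e yields s.

s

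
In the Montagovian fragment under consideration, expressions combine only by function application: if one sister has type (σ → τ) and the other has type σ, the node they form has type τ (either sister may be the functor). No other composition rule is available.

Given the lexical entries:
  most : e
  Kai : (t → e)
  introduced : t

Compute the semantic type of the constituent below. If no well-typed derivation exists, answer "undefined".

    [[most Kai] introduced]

At [most Kai]: neither e nor (t → e) can take the other as argument; the node is ill-typed.

undefined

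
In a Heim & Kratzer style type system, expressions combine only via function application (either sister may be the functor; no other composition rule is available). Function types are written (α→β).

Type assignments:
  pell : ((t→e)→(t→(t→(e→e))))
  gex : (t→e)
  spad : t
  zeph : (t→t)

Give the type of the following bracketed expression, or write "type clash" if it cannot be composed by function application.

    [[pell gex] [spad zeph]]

(t→(e→e))

[pell gex]: ((t→e)→(t→(t→(e→e)))) applied to (t→e) yields (t→(t→(e→e))).
[spad zeph]: (t→t) applied to t yields t.
[[pell gex] [spad zeph]]: (t→(t→(e→e))) applied to t yields (t→(e→e)).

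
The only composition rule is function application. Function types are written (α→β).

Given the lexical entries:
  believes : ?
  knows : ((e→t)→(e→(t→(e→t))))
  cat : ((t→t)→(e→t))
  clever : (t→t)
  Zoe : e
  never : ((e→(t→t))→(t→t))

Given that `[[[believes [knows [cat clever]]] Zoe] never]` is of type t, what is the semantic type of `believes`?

((e→(t→(e→t)))→(e→(((e→(t→t))→(t→t))→t)))

At [[[believes [knows [cat clever]]] Zoe] never] (required: t): never is ((e→(t→t))→(t→t)), which is not a function with range t; hence [[believes [knows [cat clever]]] Zoe] is the functor — type (((e→(t→t))→(t→t))→t).
At [[believes [knows [cat clever]]] Zoe] (required: (((e→(t→t))→(t→t))→t)): Zoe is e, which is not a function with range (((e→(t→t))→(t→t))→t); hence [believes [knows [cat clever]]] is the functor — type (e→(((e→(t→t))→(t→t))→t)).
At [believes [knows [cat clever]]] (required: (e→(((e→(t→t))→(t→t))→t))): [knows [cat clever]] is (e→(t→(e→t))), which is not a function with range (e→(((e→(t→t))→(t→t))→t)); hence believes is the functor — type ((e→(t→(e→t)))→(e→(((e→(t→t))→(t→t))→t))).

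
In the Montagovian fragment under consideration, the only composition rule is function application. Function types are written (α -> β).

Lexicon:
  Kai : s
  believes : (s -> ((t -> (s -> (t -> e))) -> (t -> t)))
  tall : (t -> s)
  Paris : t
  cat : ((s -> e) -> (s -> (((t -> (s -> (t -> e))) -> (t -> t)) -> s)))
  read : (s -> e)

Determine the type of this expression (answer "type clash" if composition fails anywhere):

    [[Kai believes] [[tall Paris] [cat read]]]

[Kai believes]: (s -> ((t -> (s -> (t -> e))) -> (t -> t))) applied to s yields ((t -> (s -> (t -> e))) -> (t -> t)).
[tall Paris]: (t -> s) applied to t yields s.
[cat read]: ((s -> e) -> (s -> (((t -> (s -> (t -> e))) -> (t -> t)) -> s))) applied to (s -> e) yields (s -> (((t -> (s -> (t -> e))) -> (t -> t)) -> s)).
[[tall Paris] [cat read]]: (s -> (((t -> (s -> (t -> e))) -> (t -> t)) -> s)) applied to s yields (((t -> (s -> (t -> e))) -> (t -> t)) -> s).
[[Kai believes] [[tall Paris] [cat read]]]: (((t -> (s -> (t -> e))) -> (t -> t)) -> s) applied to ((t -> (s -> (t -> e))) -> (t -> t)) yields s.

s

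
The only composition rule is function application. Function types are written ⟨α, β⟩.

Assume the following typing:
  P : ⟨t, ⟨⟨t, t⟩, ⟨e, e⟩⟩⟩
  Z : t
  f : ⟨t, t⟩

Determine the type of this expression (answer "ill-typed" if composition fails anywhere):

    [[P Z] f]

⟨e, e⟩

[P Z]: functor P : ⟨t, ⟨⟨t, t⟩, ⟨e, e⟩⟩⟩, argument Z : t; result ⟨⟨t, t⟩, ⟨e, e⟩⟩.
[[P Z] f]: functor [P Z] : ⟨⟨t, t⟩, ⟨e, e⟩⟩, argument f : ⟨t, t⟩; result ⟨e, e⟩.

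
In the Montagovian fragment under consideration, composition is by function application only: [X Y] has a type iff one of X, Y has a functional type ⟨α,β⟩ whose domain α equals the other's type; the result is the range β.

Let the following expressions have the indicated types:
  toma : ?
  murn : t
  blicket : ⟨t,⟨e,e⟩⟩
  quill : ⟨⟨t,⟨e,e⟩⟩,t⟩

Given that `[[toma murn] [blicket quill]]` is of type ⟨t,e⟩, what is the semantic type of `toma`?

⟨t,⟨t,⟨t,e⟩⟩⟩

For [[toma murn] [blicket quill]] to have type ⟨t,e⟩ with [blicket quill] of type t, [toma murn] must be the function: [toma murn] : ⟨t,⟨t,e⟩⟩.
For [toma murn] to have type ⟨t,⟨t,e⟩⟩ with murn of type t, toma must be the function: toma : ⟨t,⟨t,⟨t,e⟩⟩⟩.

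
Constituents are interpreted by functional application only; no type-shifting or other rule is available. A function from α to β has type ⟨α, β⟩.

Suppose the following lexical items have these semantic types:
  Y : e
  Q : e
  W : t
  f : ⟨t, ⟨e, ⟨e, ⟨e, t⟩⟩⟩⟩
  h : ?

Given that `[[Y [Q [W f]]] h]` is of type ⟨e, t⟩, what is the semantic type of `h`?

⟨⟨e, t⟩, ⟨e, t⟩⟩

For [[Y [Q [W f]]] h] to have type ⟨e, t⟩ with [Y [Q [W f]]] of type ⟨e, t⟩, h must be the function: h : ⟨⟨e, t⟩, ⟨e, t⟩⟩.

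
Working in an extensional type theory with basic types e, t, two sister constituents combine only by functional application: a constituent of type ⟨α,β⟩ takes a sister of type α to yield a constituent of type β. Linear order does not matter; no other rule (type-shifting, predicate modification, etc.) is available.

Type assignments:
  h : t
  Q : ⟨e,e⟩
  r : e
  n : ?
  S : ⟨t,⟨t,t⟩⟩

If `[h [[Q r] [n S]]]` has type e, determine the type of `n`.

For [h [[Q r] [n S]]] to have type e with h of type t, [[Q r] [n S]] must be the function: [[Q r] [n S]] : ⟨t,e⟩.
For [[Q r] [n S]] to have type ⟨t,e⟩ with [Q r] of type e, [n S] must be the function: [n S] : ⟨e,⟨t,e⟩⟩.
For [n S] to have type ⟨e,⟨t,e⟩⟩ with S of type ⟨t,⟨t,t⟩⟩, n must be the function: n : ⟨⟨t,⟨t,t⟩⟩,⟨e,⟨t,e⟩⟩⟩.

⟨⟨t,⟨t,t⟩⟩,⟨e,⟨t,e⟩⟩⟩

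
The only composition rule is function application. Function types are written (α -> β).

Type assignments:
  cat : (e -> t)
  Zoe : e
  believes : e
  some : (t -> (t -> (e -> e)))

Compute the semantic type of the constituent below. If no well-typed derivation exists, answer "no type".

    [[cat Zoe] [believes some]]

no type

[cat Zoe]: functor cat : (e -> t), argument Zoe : e; result t.
At [believes some]: neither e nor (t -> (t -> (e -> e))) can take the other as argument; the node is ill-typed.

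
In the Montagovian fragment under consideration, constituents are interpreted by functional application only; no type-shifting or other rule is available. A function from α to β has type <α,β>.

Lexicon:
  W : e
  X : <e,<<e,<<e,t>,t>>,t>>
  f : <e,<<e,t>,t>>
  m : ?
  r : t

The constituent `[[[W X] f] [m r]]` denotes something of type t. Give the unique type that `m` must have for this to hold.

At [[[W X] f] [m r]] (required: t): [[W X] f] is t, which is not a function with range t; hence [m r] is the functor — type <t,t>.
At [m r] (required: <t,t>): r is t, which is not a function with range <t,t>; hence m is the functor — type <t,<t,t>>.

<t,<t,t>>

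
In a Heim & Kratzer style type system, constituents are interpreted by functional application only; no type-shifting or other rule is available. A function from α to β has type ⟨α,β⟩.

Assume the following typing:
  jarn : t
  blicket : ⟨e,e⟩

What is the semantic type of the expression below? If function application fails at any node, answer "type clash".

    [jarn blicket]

[jarn blicket]: t and ⟨e,e⟩ cannot combine by function application — type clash.

type clash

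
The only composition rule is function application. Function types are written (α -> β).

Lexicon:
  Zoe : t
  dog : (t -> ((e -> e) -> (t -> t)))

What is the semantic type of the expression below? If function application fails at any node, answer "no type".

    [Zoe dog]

At [Zoe dog], dog : (t -> ((e -> e) -> (t -> t))) takes Zoe : t, giving ((e -> e) -> (t -> t)).

((e -> e) -> (t -> t))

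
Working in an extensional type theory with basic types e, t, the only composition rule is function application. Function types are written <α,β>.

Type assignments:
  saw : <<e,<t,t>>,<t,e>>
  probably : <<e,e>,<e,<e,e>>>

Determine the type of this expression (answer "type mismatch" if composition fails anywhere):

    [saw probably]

[saw probably]: <<e,<t,t>>,<t,e>> with <<e,e>,<e,<e,e>>> — neither is a function whose domain matches the other; composition fails here.

type mismatch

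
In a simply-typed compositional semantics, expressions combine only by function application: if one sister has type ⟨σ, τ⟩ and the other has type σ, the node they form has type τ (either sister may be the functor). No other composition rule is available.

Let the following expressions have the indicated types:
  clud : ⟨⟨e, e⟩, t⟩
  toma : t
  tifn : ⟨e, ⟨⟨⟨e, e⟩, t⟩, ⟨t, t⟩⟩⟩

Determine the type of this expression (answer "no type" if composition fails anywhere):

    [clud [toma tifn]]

[toma tifn]: t with ⟨e, ⟨⟨⟨e, e⟩, t⟩, ⟨t, t⟩⟩⟩ — neither is a function whose domain matches the other; composition fails here.

no type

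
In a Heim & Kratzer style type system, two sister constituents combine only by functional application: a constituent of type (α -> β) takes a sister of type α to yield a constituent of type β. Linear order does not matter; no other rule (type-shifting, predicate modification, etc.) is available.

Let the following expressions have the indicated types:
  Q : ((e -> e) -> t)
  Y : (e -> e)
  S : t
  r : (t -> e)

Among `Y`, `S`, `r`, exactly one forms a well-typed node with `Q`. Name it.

Y — combines: Q : ((e -> e) -> t) takes Y : (e -> e) as argument, giving t.
S : t — does not combine with Q.
r : (t -> e) — does not combine with Q.

Y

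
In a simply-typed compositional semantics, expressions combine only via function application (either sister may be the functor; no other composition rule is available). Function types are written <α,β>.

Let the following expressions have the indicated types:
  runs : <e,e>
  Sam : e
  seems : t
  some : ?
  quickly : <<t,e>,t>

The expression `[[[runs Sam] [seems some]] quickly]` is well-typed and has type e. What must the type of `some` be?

<t,<e,<<<t,e>,t>,e>>>

At [[[runs Sam] [seems some]] quickly] (required: e): quickly is <<t,e>,t>, which is not a function with range e; hence [[runs Sam] [seems some]] is the functor — type <<<t,e>,t>,e>.
At [[runs Sam] [seems some]] (required: <<<t,e>,t>,e>): [runs Sam] is e, which is not a function with range <<<t,e>,t>,e>; hence [seems some] is the functor — type <e,<<<t,e>,t>,e>>.
At [seems some] (required: <e,<<<t,e>,t>,e>>): seems is t, which is not a function with range <e,<<<t,e>,t>,e>>; hence some is the functor — type <t,<e,<<<t,e>,t>,e>>>.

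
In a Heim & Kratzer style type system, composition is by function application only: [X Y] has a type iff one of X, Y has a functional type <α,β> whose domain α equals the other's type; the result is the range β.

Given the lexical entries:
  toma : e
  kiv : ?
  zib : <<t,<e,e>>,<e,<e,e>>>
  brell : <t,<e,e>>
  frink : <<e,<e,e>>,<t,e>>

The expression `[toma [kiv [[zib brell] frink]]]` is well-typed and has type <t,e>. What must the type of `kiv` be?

[toma [kiv [[zib brell] frink]]] must have type <t,e>. The sister toma has type e; that is not a function onto <t,e>, so [kiv [[zib brell] frink]] must be the functor, of type <e,<t,e>>.
[kiv [[zib brell] frink]] must have type <e,<t,e>>. The sister [[zib brell] frink] has type <t,e>; that is not a function onto <e,<t,e>>, so kiv must be the functor, of type <<t,e>,<e,<t,e>>>.

<<t,e>,<e,<t,e>>>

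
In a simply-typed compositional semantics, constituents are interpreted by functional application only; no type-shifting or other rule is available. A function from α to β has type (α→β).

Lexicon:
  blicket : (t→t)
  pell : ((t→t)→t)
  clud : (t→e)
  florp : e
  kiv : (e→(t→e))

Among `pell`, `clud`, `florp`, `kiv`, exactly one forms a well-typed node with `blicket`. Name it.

pell — combines: pell : ((t→t)→t) takes blicket : (t→t) as argument, giving t.
clud : (t→e) — blicket needs t; clud needs t; neither fits.
florp : e — blicket needs t; florp needs nothing (atomic); neither fits.
kiv : (e→(t→e)) — blicket needs t; kiv needs e; neither fits.

pell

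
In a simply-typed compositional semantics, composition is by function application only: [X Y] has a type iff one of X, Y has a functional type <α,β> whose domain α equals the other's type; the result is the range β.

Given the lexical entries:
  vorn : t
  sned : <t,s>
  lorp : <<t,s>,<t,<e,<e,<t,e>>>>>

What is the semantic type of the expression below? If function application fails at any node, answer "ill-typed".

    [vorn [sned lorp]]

<e,<e,<t,e>>>

At [sned lorp], lorp : <<t,s>,<t,<e,<e,<t,e>>>>> takes sned : <t,s>, giving <t,<e,<e,<t,e>>>>.
At [vorn [sned lorp]], [sned lorp] : <t,<e,<e,<t,e>>>> takes vorn : t, giving <e,<e,<t,e>>>.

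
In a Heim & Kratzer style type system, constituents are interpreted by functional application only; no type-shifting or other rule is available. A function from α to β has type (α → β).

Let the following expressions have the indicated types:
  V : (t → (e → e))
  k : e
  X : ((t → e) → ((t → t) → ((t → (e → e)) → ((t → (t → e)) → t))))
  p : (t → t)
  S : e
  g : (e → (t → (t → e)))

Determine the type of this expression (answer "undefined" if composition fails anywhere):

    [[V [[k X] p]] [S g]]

At [k X]: neither e nor ((t → e) → ((t → t) → ((t → (e → e)) → ((t → (t → e)) → t)))) can take the other as argument; the node is ill-typed.

undefined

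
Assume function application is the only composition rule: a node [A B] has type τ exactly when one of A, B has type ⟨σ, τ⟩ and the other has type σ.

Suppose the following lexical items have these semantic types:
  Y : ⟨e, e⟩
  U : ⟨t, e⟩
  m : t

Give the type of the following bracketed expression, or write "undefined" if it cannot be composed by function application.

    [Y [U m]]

e

[U m] — U of type ⟨t, e⟩ combines with m of type t: type e.
[Y [U m]] — Y of type ⟨e, e⟩ combines with [U m] of type e: type e.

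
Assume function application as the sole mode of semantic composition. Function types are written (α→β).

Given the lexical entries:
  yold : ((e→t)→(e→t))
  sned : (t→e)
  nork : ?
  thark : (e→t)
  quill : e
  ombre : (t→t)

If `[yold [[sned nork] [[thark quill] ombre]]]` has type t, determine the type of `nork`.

[yold [[sned nork] [[thark quill] ombre]]] must have type t. The sister yold has type ((e→t)→(e→t)); that is not a function onto t, so [[sned nork] [[thark quill] ombre]] must be the functor, of type (((e→t)→(e→t))→t).
[[sned nork] [[thark quill] ombre]] must have type (((e→t)→(e→t))→t). The sister [[thark quill] ombre] has type t; that is not a function onto (((e→t)→(e→t))→t), so [sned nork] must be the functor, of type (t→(((e→t)→(e→t))→t)).
[sned nork] must have type (t→(((e→t)→(e→t))→t)). The sister sned has type (t→e); that is not a function onto (t→(((e→t)→(e→t))→t)), so nork must be the functor, of type ((t→e)→(t→(((e→t)→(e→t))→t))).

((t→e)→(t→(((e→t)→(e→t))→t)))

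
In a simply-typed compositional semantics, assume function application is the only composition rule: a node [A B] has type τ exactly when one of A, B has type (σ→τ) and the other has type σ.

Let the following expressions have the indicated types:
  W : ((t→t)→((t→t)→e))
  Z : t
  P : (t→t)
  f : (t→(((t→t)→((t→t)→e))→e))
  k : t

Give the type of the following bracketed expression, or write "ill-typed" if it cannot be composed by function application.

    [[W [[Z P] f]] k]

[Z P]: functor P : (t→t), argument Z : t; result t.
[[Z P] f]: functor f : (t→(((t→t)→((t→t)→e))→e)), argument [Z P] : t; result (((t→t)→((t→t)→e))→e).
[W [[Z P] f]]: functor [[Z P] f] : (((t→t)→((t→t)→e))→e), argument W : ((t→t)→((t→t)→e)); result e.
[[W [[Z P] f]] k]: e and t cannot combine by function application — type clash.

ill-typed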